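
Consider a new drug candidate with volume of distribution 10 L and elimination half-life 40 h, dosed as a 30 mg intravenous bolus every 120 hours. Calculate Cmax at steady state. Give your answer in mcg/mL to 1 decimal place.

The dosing interval is 3 half-lives, so f = 2^(−3) = 0.125.
Accumulation ratio R = 1/(1 − f) = 1/0.875 = 8/7.
Single-dose peak C₀ = D/Vd = 30/10 = 3 mcg/mL.
Steady-state peak Cmax,ss = C₀·R = 3 × 8/7 ≈ 3.429 mcg/mL.

3.4 mcg/mL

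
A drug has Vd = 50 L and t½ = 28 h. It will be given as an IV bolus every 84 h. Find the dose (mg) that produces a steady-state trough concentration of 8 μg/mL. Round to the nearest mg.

2800 mg

τ/t½ = 84/28 ≈ 3, so f = (1/2)^(84/28) ≈ 0.125000.
Cmin,ss = (D/Vd)·f/(1−f), so D = Cmin,ss·Vd·(1−f)/f.
D = 8 × 50 × (1−f)/f ≈ 8 × 50 × 7.00000 ≈ 2800.00 mg.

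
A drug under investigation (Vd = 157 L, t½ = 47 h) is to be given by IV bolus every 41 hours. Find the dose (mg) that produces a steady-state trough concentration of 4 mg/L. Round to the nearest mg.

τ/t½ = 41/47 ≈ 0.87234, so f = (1/2)^(41/47) ≈ 0.546260.
Cmin,ss = (D/Vd)·f/(1−f), so D = Cmin,ss·Vd·(1−f)/f.
D = 4 × 157 × (1−f)/f ≈ 4 × 157 × 0.83063 ≈ 521.64 mg.

522 mg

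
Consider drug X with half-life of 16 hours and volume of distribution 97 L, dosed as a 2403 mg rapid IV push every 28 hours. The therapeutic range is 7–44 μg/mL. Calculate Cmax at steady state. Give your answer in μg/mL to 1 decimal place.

Over one 28-h interval, 28/16 ≈ 1.75 half-lives elapse, leaving f ≈ 0.2973 of each dose.
Accumulation ratio R = 1/(1 − f) ≈ 1/0.7027 ≈ 1.4231.
Single-dose peak C₀ = D/Vd = 2403/97 ≈ 24.773 μg/mL.
Steady-state peak Cmax,ss = C₀·R ≈ 24.773 × 1.4231 ≈ 35.254 μg/mL.
Peak 35.3 μg/mL vs MTC 44 μg/mL: below toxic threshold.

35.3 μg/mL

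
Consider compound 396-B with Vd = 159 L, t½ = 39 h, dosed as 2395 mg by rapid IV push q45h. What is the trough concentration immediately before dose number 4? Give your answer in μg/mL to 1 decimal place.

11.2 μg/mL

f = (1/2)^(τ/t½) = (1/2)^(45/39) ≈ 0.4494.
C₀ = D/Vd = 2395/159 ≈ 15.063 μg/mL.
Before the 4th dose, 3 doses have been given. Superposition: Cmin = C₀·(f + f² + … + f^3).
≈ 15.063 × (0.4494 + 0.2020 + 0.0908) ≈ 15.063 × 0.7422 ≈ 11.180 μg/mL.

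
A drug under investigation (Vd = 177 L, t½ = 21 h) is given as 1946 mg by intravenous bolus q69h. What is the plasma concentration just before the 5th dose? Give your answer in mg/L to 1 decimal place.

f = (1/2)^(τ/t½) = (1/2)^(69/21) ≈ 0.1025.
C₀ = D/Vd = 1946/177 ≈ 10.994 mg/L.
Before the 5th dose, 4 doses have been given. Superposition: Cmin = C₀·(f + f² + … + f^4).
≈ 10.994 × (0.1025 + 0.0105 + 0.0011 + 0.0001) ≈ 10.994 × 0.1142 ≈ 1.256 mg/L.

1.3 mg/L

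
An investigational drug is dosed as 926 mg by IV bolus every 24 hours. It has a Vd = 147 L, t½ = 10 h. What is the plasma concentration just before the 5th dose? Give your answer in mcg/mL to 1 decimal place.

f = (1/2)^(τ/t½) = (1/2)^(24/10) ≈ 0.1895.
C₀ = D/Vd = 926/147 ≈ 6.299 mcg/mL.
Before the 5th dose, 4 doses have been given. Superposition: Cmin = C₀·(f + f² + … + f^4).
≈ 6.299 × (0.1895 + 0.0359 + 0.0068 + 0.0013) ≈ 6.299 × 0.2335 ≈ 1.471 mcg/mL.

1.5 mcg/mL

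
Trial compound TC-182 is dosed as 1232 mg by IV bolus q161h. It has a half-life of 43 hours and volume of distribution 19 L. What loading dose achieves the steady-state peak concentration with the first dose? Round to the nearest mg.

1331 mg

f = (1/2)^(161/43) ≈ 0.074626; accumulation ratio R = 1/(1−f) ≈ 1.08064.
Loading dose to hit Cmax,ss on first dose: D_load = D_maint·R ≈ 1232 × 1.08064 ≈ 1331.35 mg.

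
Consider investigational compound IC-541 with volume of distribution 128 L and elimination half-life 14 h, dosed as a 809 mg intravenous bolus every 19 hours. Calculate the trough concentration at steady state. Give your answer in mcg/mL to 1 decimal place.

4.0 mcg/mL

τ/t½ = 19/14 ≈ 1.3571, so fraction remaining f = (1/2)^(19/14) ≈ 0.3904.
Single-dose peak C₀ = D/Vd = 809/128 ≈ 6.320 mcg/mL.
Steady-state trough Cmin,ss = C₀·f/(1−f) ≈ 6.320 × 0.3904/0.6096 ≈ 4.047 mcg/mL.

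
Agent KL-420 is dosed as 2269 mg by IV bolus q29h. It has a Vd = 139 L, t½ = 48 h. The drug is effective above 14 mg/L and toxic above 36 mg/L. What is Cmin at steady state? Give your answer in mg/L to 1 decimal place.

31.4 mg/L

Over one 29-h interval, 29/48 ≈ 0.60417 half-lives elapse, leaving f ≈ 0.6579 of each dose.
Each bolus raises the concentration by D/Vd = 2269/139 ≈ 16.324 mg/L.
Steady-state trough Cmin,ss = C₀·f/(1−f) ≈ 16.324 × 0.6579/0.3421 ≈ 31.393 mg/L.
Trough 31.4 mg/L vs MEC 14 mg/L: adequate.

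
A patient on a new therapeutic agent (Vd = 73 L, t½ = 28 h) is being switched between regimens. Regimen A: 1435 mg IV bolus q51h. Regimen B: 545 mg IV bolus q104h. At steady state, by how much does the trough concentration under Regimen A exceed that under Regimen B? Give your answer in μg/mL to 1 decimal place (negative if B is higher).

7.1 μg/mL

Regimen A: f = (1/2)^(51/28) ≈ 0.2829; Cmin,ss = (1435/73)·f/(1−f) ≈ 7.755 μg/mL.
Regimen B: f = (1/2)^(104/28) ≈ 0.0762; Cmin,ss = (545/73)·f/(1−f) ≈ 0.616 μg/mL.
Difference ≈ 7.755 − 0.616 ≈ 7.139 μg/mL.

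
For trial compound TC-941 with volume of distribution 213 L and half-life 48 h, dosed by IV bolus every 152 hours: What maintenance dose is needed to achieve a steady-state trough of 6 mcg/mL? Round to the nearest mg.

τ/t½ = 152/48 ≈ 3.1667, so f = (1/2)^(152/48) ≈ 0.111362.
Cmin,ss = (D/Vd)·f/(1−f), so D = Cmin,ss·Vd·(1−f)/f.
D = 6 × 213 × (1−f)/f ≈ 6 × 213 × 7.97972 ≈ 10198.08 mg.

10198 mg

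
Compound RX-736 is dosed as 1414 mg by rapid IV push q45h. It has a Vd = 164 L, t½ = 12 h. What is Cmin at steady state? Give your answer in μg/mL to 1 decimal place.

τ/t½ = 45/12 ≈ 3.75, so fraction remaining f = (1/2)^(45/12) ≈ 0.0743.
Single-dose peak C₀ = D/Vd = 1414/164 ≈ 8.622 μg/mL.
Steady-state trough Cmin,ss = C₀·f/(1−f) ≈ 8.622 × 0.0743/0.9257 ≈ 0.692 μg/mL.

0.7 μg/mL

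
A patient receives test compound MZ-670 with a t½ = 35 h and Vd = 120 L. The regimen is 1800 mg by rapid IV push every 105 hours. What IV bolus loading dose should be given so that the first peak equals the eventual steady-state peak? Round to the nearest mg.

f = (1/2)^(105/35) ≈ 0.125000; accumulation ratio R = 1/(1−f) ≈ 1.14286.
Loading dose to hit Cmax,ss on first dose: D_load = D_maint·R ≈ 1800 × 1.14286 ≈ 2057.15 mg.

2057 mg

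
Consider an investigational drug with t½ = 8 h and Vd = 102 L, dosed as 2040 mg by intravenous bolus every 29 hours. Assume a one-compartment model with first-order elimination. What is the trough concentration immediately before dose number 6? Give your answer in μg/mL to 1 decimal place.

f = (1/2)^(τ/t½) = (1/2)^(29/8) ≈ 0.0811.
C₀ = D/Vd = 2040/102 ≈ 20.000 μg/mL.
Before the 6th dose, 5 doses have been given. Superposition: Cmin = C₀·(f + f² + … + f^5).
≈ 20.000 × (0.0811 + 0.0066 + 0.0005 + 0.0000 + 0.0000) ≈ 20.000 × 0.0882 ≈ 1.764 μg/mL.

1.8 μg/mL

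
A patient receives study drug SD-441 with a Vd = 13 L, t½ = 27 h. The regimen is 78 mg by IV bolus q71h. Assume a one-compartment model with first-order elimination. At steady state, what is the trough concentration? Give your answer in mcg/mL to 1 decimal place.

k = ln2/t½ = ln2/27 ≈ 0.025672 h⁻¹; fraction remaining f = e^(−kτ) = e^(−0.025672×71) ≈ 0.1616.
Single-dose peak C₀ = D/Vd = 78/13 ≈ 6.000 mcg/mL.
Steady-state trough Cmin,ss = C₀·f/(1−f) ≈ 6.000 × 0.1616/0.8384 ≈ 1.156 mcg/mL.

1.2 mcg/mL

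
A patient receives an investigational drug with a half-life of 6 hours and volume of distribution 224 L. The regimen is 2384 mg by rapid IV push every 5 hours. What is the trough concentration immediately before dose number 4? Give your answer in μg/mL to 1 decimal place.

f = (1/2)^(τ/t½) = (1/2)^(5/6) ≈ 0.5612.
C₀ = D/Vd = 2384/224 ≈ 10.643 μg/mL.
Before the 4th dose, 3 doses have been given. Superposition: Cmin = C₀·(f + f² + … + f^3).
≈ 10.643 × (0.5612 + 0.3149 + 0.1767) ≈ 10.643 × 1.0528 ≈ 11.205 μg/mL.

11.2 μg/mL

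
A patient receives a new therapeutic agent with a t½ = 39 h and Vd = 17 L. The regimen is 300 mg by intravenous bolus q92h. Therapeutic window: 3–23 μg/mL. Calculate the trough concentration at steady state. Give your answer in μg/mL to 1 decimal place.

k = ln2/t½ = ln2/39 ≈ 0.017773 h⁻¹; fraction remaining f = e^(−kτ) = e^(−0.017773×92) ≈ 0.1949.
At steady state, accumulation factor R = 1/(1 − e^(−kτ)) ≈ 1.2421.
Single-dose peak C₀ = D/Vd = 300/17 ≈ 17.647 μg/mL.
Cmax,ss = C₀/(1 − f) ≈ 17.647/0.8051 ≈ 21.919 μg/mL.
One interval later, Cmin,ss = Cmax,ss·e^(−kτ) ≈ 21.919 × 0.1949 ≈ 4.272 μg/mL.
Trough 4.3 μg/mL vs MEC 3 μg/mL: adequate.

4.3 μg/mL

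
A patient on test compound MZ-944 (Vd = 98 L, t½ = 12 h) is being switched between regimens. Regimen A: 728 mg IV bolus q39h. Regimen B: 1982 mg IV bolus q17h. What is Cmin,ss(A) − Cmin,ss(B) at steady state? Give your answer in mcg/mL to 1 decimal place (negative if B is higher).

-11.2 mcg/mL

Regimen A: f = (1/2)^(39/12) ≈ 0.1051; Cmin,ss = (728/98)·f/(1−f) ≈ 0.872 mcg/mL.
Regimen B: f = (1/2)^(17/12) ≈ 0.3746; Cmin,ss = (1982/98)·f/(1−f) ≈ 12.114 mcg/mL.
Difference ≈ 0.872 − 12.114 ≈ -11.242 mcg/mL.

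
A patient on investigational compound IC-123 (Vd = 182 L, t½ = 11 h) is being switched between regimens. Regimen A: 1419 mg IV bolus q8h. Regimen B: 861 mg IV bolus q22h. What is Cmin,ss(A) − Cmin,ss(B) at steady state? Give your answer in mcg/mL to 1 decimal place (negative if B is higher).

Regimen A: f = (1/2)^(8/11) ≈ 0.6040; Cmin,ss = (1419/182)·f/(1−f) ≈ 11.892 mcg/mL.
Regimen B: f = (1/2)^(22/11) ≈ 0.2500; Cmin,ss = (861/182)·f/(1−f) ≈ 1.577 mcg/mL.
Difference ≈ 11.892 − 1.577 ≈ 10.315 mcg/mL.

10.3 mcg/mL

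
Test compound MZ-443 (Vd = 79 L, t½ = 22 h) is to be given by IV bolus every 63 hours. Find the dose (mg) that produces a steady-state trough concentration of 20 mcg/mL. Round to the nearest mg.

τ/t½ = 63/22 ≈ 2.8636, so f = (1/2)^(63/22) ≈ 0.137391.
Cmin,ss = (D/Vd)·f/(1−f), so D = Cmin,ss·Vd·(1−f)/f.
D = 20 × 79 × (1−f)/f ≈ 20 × 79 × 6.27850 ≈ 9920.03 mg.

9920 mg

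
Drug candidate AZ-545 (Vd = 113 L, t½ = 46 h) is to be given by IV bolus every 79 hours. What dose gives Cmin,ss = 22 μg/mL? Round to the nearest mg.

τ/t½ = 79/46 ≈ 1.7174, so f = (1/2)^(79/46) ≈ 0.304098.
Cmin,ss = (D/Vd)·f/(1−f), so D = Cmin,ss·Vd·(1−f)/f.
D = 22 × 113 × (1−f)/f ≈ 22 × 113 × 2.28841 ≈ 5688.99 mg.

5689 mg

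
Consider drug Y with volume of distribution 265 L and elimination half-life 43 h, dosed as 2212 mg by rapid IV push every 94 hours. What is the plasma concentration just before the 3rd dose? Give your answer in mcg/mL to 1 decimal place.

f = (1/2)^(τ/t½) = (1/2)^(94/43) ≈ 0.2198.
C₀ = D/Vd = 2212/265 ≈ 8.347 mcg/mL.
Before the 3rd dose, 2 doses have been given. Superposition: Cmin = C₀·(f + f²).
≈ 8.347 × (0.2198 + 0.0483) ≈ 8.347 × 0.2681 ≈ 2.238 mcg/mL.

2.2 mcg/mL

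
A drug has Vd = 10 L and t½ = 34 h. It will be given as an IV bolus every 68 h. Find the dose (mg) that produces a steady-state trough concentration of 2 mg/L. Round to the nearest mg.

τ/t½ = 68/34 ≈ 2, so f = (1/2)^(68/34) ≈ 0.250000.
Cmin,ss = (D/Vd)·f/(1−f), so D = Cmin,ss·Vd·(1−f)/f.
D = 2 × 10 × (1−f)/f ≈ 2 × 10 × 3.00000 ≈ 60.00 mg.

60 mg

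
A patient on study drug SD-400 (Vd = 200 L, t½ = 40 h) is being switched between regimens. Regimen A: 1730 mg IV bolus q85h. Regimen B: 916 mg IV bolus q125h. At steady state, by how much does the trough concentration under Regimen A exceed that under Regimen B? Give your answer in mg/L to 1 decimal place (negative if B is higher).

Regimen A: f = (1/2)^(85/40) ≈ 0.2293; Cmin,ss = (1730/200)·f/(1−f) ≈ 2.574 mg/L.
Regimen B: f = (1/2)^(125/40) ≈ 0.1146; Cmin,ss = (916/200)·f/(1−f) ≈ 0.593 mg/L.
Difference ≈ 2.574 − 0.593 ≈ 1.981 mg/L.

2.0 mg/L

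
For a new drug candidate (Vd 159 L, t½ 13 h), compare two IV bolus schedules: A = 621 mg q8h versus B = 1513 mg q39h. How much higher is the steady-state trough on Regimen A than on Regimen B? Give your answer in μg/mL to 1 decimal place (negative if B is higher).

Regimen A: f = (1/2)^(8/13) ≈ 0.6528; Cmin,ss = (621/159)·f/(1−f) ≈ 7.343 μg/mL.
Regimen B: f = (1/2)^(39/13) ≈ 0.1250; Cmin,ss = (1513/159)·f/(1−f) ≈ 1.359 μg/mL.
Difference ≈ 7.343 − 1.359 ≈ 5.984 μg/mL.

6.0 μg/mL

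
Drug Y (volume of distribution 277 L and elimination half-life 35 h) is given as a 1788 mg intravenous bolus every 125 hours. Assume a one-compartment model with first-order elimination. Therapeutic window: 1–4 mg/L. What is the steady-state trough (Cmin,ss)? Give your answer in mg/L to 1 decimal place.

Over one 125-h interval, 125/35 ≈ 3.5714 half-lives elapse, leaving f ≈ 0.0841 of each dose.
Single-dose peak C₀ = D/Vd = 1788/277 ≈ 6.455 mg/L.
Steady-state trough Cmin,ss = C₀·f/(1−f) ≈ 6.455 × 0.0841/0.9159 ≈ 0.593 mg/L.
Trough 0.6 mg/L vs MEC 1 mg/L: subtherapeutic.

0.6 mg/L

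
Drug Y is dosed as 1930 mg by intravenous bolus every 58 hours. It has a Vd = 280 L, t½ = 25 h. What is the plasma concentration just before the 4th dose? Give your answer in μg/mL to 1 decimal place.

f = (1/2)^(τ/t½) = (1/2)^(58/25) ≈ 0.2003.
C₀ = D/Vd = 1930/280 ≈ 6.893 μg/mL.
Before the 4th dose, 3 doses have been given. Superposition: Cmin = C₀·(f + f² + … + f^3).
≈ 6.893 × (0.2003 + 0.0401 + 0.0080) ≈ 6.893 × 0.2484 ≈ 1.712 μg/mL.

1.7 μg/mL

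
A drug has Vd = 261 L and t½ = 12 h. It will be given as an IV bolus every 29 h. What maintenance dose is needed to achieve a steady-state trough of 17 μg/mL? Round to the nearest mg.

τ/t½ = 29/12 ≈ 2.4167, so f = (1/2)^(29/12) ≈ 0.187288.
Cmin,ss = (D/Vd)·f/(1−f), so D = Cmin,ss·Vd·(1−f)/f.
D = 17 × 261 × (1−f)/f ≈ 17 × 261 × 4.33937 ≈ 19253.78 mg.

19254 mg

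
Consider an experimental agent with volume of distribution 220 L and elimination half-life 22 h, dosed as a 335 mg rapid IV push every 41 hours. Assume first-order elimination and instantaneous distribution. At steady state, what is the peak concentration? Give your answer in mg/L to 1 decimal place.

2.1 mg/L

τ/t½ = 41/22 ≈ 1.8636, so fraction remaining f = (1/2)^(41/22) ≈ 0.2748.
At steady state, accumulation factor R = 1/(1 − e^(−kτ)) ≈ 1.3789.
Single-dose peak C₀ = D/Vd = 335/220 ≈ 1.523 mg/L.
Cmax,ss = C₀/(1 − f) ≈ 1.523/0.7252 ≈ 2.100 mg/L.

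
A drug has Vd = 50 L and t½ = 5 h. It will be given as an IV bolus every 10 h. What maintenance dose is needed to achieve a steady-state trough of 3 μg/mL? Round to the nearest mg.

450 mg

τ/t½ = 10/5 ≈ 2, so f = (1/2)^(10/5) ≈ 0.250000.
Cmin,ss = (D/Vd)·f/(1−f), so D = Cmin,ss·Vd·(1−f)/f.
D = 3 × 50 × (1−f)/f ≈ 3 × 50 × 3.00000 ≈ 450.00 mg.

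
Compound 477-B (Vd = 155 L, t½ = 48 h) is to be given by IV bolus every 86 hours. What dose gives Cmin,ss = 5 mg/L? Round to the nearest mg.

1908 mg

τ/t½ = 86/48 ≈ 1.7917, so f = (1/2)^(86/48) ≈ 0.288838.
Cmin,ss = (D/Vd)·f/(1−f), so D = Cmin,ss·Vd·(1−f)/f.
D = 5 × 155 × (1−f)/f ≈ 5 × 155 × 2.46215 ≈ 1908.17 mg.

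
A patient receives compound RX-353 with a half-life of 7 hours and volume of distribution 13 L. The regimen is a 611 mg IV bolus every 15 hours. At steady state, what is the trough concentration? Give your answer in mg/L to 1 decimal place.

τ/t½ = 15/7 ≈ 2.1429, so fraction remaining f = (1/2)^(15/7) ≈ 0.2264.
Single-dose peak C₀ = D/Vd = 611/13 ≈ 47.000 mg/L.
Steady-state trough Cmin,ss = C₀·f/(1−f) ≈ 47.000 × 0.2264/0.7736 ≈ 13.755 mg/L.

13.8 mg/L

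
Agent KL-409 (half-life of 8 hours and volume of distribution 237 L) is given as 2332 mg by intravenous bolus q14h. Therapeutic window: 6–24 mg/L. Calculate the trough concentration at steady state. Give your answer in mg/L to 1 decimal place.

k = ln2/t½ = ln2/8 ≈ 0.086643 h⁻¹; fraction remaining f = e^(−kτ) = e^(−0.086643×14) ≈ 0.2973.
At steady state, accumulation factor R = 1/(1 − e^(−kτ)) ≈ 1.4231.
Each bolus raises the concentration by D/Vd = 2332/237 ≈ 9.840 mg/L.
Cmax,ss = C₀/(1 − f) ≈ 9.840/0.7027 ≈ 14.003 mg/L.
One interval later, Cmin,ss = Cmax,ss·e^(−kτ) ≈ 14.003 × 0.2973 ≈ 4.163 mg/L.
Trough 4.2 mg/L vs MEC 6 mg/L: subtherapeutic.

4.2 mg/L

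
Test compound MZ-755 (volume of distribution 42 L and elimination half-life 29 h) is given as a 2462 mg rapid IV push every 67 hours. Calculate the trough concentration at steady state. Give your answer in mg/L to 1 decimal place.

k = ln2/t½ = ln2/29 ≈ 0.023902 h⁻¹; fraction remaining f = e^(−kτ) = e^(−0.023902×67) ≈ 0.2016.
At steady state, accumulation factor R = 1/(1 − e^(−kτ)) ≈ 1.2525.
Each bolus raises the concentration by D/Vd = 2462/42 ≈ 58.619 mg/L.
Steady-state peak Cmax,ss = C₀·R ≈ 58.619 × 1.2525 ≈ 73.420 mg/L.
Steady-state trough Cmin,ss = Cmax,ss·f ≈ 73.420 × 0.2016 ≈ 14.801 mg/L.

14.8 mg/L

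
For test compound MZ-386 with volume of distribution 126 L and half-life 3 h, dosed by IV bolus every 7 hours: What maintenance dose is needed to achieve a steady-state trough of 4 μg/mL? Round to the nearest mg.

τ/t½ = 7/3 ≈ 2.3333, so f = (1/2)^(7/3) ≈ 0.198425.
Cmin,ss = (D/Vd)·f/(1−f), so D = Cmin,ss·Vd·(1−f)/f.
D = 4 × 126 × (1−f)/f ≈ 4 × 126 × 4.03969 ≈ 2036.00 mg.

2036 mg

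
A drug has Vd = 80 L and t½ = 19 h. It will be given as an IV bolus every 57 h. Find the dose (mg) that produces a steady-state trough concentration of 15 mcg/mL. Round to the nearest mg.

τ/t½ = 57/19 ≈ 3, so f = (1/2)^(57/19) ≈ 0.125000.
Cmin,ss = (D/Vd)·f/(1−f), so D = Cmin,ss·Vd·(1−f)/f.
D = 15 × 80 × (1−f)/f ≈ 15 × 80 × 7.00000 ≈ 8400.00 mg.

8400 mg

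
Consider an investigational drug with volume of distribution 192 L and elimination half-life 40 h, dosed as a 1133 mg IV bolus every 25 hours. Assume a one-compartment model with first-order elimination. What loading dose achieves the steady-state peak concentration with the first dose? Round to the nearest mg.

3223 mg

f = (1/2)^(25/40) ≈ 0.648420; accumulation ratio R = 1/(1−f) ≈ 2.84430.
Loading dose to hit Cmax,ss on first dose: D_load = D_maint·R ≈ 1133 × 2.84430 ≈ 3222.59 mg.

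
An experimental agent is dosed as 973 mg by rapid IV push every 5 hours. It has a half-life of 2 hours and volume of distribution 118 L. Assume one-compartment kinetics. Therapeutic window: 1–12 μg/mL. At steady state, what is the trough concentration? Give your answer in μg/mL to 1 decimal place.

k = ln2/t½ = ln2/2 ≈ 0.346574 h⁻¹; fraction remaining f = e^(−kτ) = e^(−0.346574×5) ≈ 0.1768.
Each bolus raises the concentration by D/Vd = 973/118 ≈ 8.246 μg/mL.
Steady-state trough Cmin,ss = C₀·f/(1−f) ≈ 8.246 × 0.1768/0.8232 ≈ 1.771 μg/mL.
Trough 1.8 μg/mL vs MEC 1 μg/mL: adequate.

1.8 μg/mL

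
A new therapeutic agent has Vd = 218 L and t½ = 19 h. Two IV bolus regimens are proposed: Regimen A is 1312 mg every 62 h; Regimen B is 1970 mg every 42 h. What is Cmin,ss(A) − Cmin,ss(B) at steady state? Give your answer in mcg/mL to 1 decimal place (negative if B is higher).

Regimen A: f = (1/2)^(62/19) ≈ 0.1042; Cmin,ss = (1312/218)·f/(1−f) ≈ 0.700 mcg/mL.
Regimen B: f = (1/2)^(42/19) ≈ 0.2161; Cmin,ss = (1970/218)·f/(1−f) ≈ 2.491 mcg/mL.
Difference ≈ 0.700 − 2.491 ≈ -1.791 mcg/mL.

-1.8 mcg/mL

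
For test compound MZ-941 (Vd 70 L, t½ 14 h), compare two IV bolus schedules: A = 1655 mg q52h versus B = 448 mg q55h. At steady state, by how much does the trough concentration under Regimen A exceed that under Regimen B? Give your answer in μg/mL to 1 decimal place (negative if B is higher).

1.5 μg/mL

Regimen A: f = (1/2)^(52/14) ≈ 0.0762; Cmin,ss = (1655/70)·f/(1−f) ≈ 1.950 μg/mL.
Regimen B: f = (1/2)^(55/14) ≈ 0.0657; Cmin,ss = (448/70)·f/(1−f) ≈ 0.450 μg/mL.
Difference ≈ 1.950 − 0.450 ≈ 1.500 μg/mL.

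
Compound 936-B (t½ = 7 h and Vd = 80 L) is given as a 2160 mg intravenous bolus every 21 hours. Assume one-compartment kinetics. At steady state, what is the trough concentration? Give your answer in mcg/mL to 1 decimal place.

The dosing interval is 3 half-lives, so f = 2^(−3) = 0.125.
Accumulation ratio R = 1/(1 − f) = 1/0.875 = 8/7.
Single-dose peak C₀ = D/Vd = 2160/80 = 27 mcg/mL.
Steady-state peak Cmax,ss = C₀·R = 27 × 8/7 ≈ 30.857 mcg/mL.
Steady-state trough Cmin,ss = Cmax,ss·f ≈ 30.857 × 0.125 ≈ 3.857 mcg/mL.

3.9 mcg/mL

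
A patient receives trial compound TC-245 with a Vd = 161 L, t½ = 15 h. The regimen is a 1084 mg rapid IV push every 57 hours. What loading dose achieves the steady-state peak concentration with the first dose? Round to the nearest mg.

1168 mg

f = (1/2)^(57/15) ≈ 0.071794; accumulation ratio R = 1/(1−f) ≈ 1.07735.
Loading dose to hit Cmax,ss on first dose: D_load = D_maint·R ≈ 1084 × 1.07735 ≈ 1167.85 mg.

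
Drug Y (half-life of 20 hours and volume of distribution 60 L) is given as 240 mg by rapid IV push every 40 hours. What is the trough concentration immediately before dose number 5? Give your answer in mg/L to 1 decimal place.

f = (1/2)^(τ/t½) = (1/2)^(40/20) ≈ 0.2500.
C₀ = D/Vd = 240/60 ≈ 4.000 mg/L.
Before the 5th dose, 4 doses have been given. Superposition: Cmin = C₀·(f + f² + … + f^4).
≈ 4.000 × (0.2500 + 0.0625 + 0.0156 + 0.0039) ≈ 4.000 × 0.3320 ≈ 1.328 mg/L.

1.3 mg/L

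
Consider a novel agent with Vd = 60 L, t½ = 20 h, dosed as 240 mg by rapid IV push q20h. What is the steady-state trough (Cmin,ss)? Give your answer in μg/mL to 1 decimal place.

4.0 μg/mL

The dosing interval is 1 half-life, so f = 2^(−1) = 0.5.
At steady state, R = 1/(1 − 0.5) = 2/1.
Single-dose peak C₀ = D/Vd = 240/60 = 4 μg/mL.
Steady-state peak Cmax,ss = C₀·R = 4 × 2/1 ≈ 8.000 μg/mL.
Steady-state trough Cmin,ss = Cmax,ss·f ≈ 8.000 × 0.5 ≈ 4.000 μg/mL.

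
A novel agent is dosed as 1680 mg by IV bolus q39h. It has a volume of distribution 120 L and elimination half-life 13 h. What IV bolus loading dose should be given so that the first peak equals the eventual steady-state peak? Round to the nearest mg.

f = (1/2)^(39/13) ≈ 0.125000; accumulation ratio R = 1/(1−f) ≈ 1.14286.
Loading dose to hit Cmax,ss on first dose: D_load = D_maint·R ≈ 1680 × 1.14286 ≈ 1920.00 mg.

1920 mg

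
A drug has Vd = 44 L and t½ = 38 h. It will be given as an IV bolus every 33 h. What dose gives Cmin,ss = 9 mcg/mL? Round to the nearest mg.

τ/t½ = 33/38 ≈ 0.86842, so f = (1/2)^(33/38) ≈ 0.547746.
Cmin,ss = (D/Vd)·f/(1−f), so D = Cmin,ss·Vd·(1−f)/f.
D = 9 × 44 × (1−f)/f ≈ 9 × 44 × 0.82566 ≈ 326.96 mg.

327 mg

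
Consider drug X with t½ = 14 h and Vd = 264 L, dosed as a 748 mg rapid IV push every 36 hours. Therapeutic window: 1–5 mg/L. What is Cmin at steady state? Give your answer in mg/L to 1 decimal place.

0.6 mg/L

τ/t½ = 36/14 ≈ 2.5714, so fraction remaining f = (1/2)^(36/14) ≈ 0.1682.
Accumulation ratio R = 1/(1 − f) ≈ 1/0.8318 ≈ 1.2022.
Each bolus raises the concentration by D/Vd = 748/264 ≈ 2.833 mg/L.
Steady-state peak Cmax,ss = C₀·R ≈ 2.833 × 1.2022 ≈ 3.406 mg/L.
Steady-state trough Cmin,ss = Cmax,ss·f ≈ 3.406 × 0.1682 ≈ 0.573 mg/L.
Trough 0.6 mg/L vs MEC 1 mg/L: subtherapeutic.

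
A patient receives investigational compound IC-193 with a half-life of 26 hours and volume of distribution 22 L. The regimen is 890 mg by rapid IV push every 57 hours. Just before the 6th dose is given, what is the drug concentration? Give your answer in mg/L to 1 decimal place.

f = (1/2)^(τ/t½) = (1/2)^(57/26) ≈ 0.2188.
C₀ = D/Vd = 890/22 ≈ 40.455 mg/L.
Before the 6th dose, 5 doses have been given. Superposition: Cmin = C₀·(f + f² + … + f^5).
≈ 40.455 × (0.2188 + 0.0479 + 0.0105 + 0.0023 + 0.0005) ≈ 40.455 × 0.2800 ≈ 11.327 mg/L.

11.3 mg/L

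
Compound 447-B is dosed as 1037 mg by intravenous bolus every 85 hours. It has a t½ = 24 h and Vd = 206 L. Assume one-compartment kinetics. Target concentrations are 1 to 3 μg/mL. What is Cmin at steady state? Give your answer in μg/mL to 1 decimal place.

Over one 85-h interval, 85/24 ≈ 3.5417 half-lives elapse, leaving f ≈ 0.0859 of each dose.
Single-dose peak C₀ = D/Vd = 1037/206 ≈ 5.034 μg/mL.
Steady-state trough Cmin,ss = C₀·f/(1−f) ≈ 5.034 × 0.0859/0.9141 ≈ 0.473 μg/mL.
Trough 0.5 μg/mL vs MEC 1 μg/mL: subtherapeutic.

0.5 μg/mL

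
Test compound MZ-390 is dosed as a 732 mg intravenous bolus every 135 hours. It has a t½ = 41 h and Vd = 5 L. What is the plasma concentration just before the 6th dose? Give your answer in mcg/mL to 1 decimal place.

f = (1/2)^(τ/t½) = (1/2)^(135/41) ≈ 0.1020.
C₀ = D/Vd = 732/5 ≈ 146.400 mcg/mL.
Before the 6th dose, 5 doses have been given. Superposition: Cmin = C₀·(f + f² + … + f^5).
≈ 146.400 × (0.1020 + 0.0104 + 0.0011 + 0.0001 + 0.0000) ≈ 146.400 × 0.1136 ≈ 16.631 mcg/mL.

16.6 mcg/mL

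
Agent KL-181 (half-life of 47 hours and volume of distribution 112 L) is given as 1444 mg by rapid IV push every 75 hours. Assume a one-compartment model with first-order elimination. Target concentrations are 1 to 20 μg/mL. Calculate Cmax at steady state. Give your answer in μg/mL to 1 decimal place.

19.3 μg/mL

Over one 75-h interval, 75/47 ≈ 1.5957 half-lives elapse, leaving f ≈ 0.3309 of each dose.
At steady state, accumulation factor R = 1/(1 − e^(−kτ)) ≈ 1.4945.
Single-dose peak C₀ = D/Vd = 1444/112 ≈ 12.893 μg/mL.
Steady-state peak Cmax,ss = C₀·R ≈ 12.893 × 1.4945 ≈ 19.269 μg/mL.
Peak 19.3 μg/mL vs MTC 20 μg/mL: below toxic threshold.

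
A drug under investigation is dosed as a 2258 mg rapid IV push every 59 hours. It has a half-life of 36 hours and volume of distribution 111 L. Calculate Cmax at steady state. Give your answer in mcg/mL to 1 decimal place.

τ/t½ = 59/36 ≈ 1.6389, so fraction remaining f = (1/2)^(59/36) ≈ 0.3211.
Accumulation ratio R = 1/(1 − f) ≈ 1/0.6789 ≈ 1.4730.
Single-dose peak C₀ = D/Vd = 2258/111 ≈ 20.342 mcg/mL.
Cmax,ss = C₀/(1 − f) ≈ 20.342/0.6789 ≈ 29.963 mcg/mL.

30.0 mcg/mL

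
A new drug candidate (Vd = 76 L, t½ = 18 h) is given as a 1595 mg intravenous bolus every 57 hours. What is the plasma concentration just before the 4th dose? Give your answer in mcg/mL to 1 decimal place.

2.6 mcg/mL

f = (1/2)^(τ/t½) = (1/2)^(57/18) ≈ 0.1114.
C₀ = D/Vd = 1595/76 ≈ 20.987 mcg/mL.
Before the 4th dose, 3 doses have been given. Superposition: Cmin = C₀·(f + f² + … + f^3).
≈ 20.987 × (0.1114 + 0.0124 + 0.0014) ≈ 20.987 × 0.1252 ≈ 2.628 mcg/mL.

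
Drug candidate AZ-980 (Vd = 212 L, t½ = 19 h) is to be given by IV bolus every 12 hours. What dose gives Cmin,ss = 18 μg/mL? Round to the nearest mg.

2096 mg

τ/t½ = 12/19 ≈ 0.63158, so f = (1/2)^(12/19) ≈ 0.645470.
Cmin,ss = (D/Vd)·f/(1−f), so D = Cmin,ss·Vd·(1−f)/f.
D = 18 × 212 × (1−f)/f ≈ 18 × 212 × 0.54926 ≈ 2095.98 mg.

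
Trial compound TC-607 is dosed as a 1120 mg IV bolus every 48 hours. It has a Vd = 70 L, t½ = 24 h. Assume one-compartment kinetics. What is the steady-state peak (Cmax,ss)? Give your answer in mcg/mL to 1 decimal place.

21.3 mcg/mL

The dosing interval is 2 half-lives, so f = 2^(−2) = 0.25.
Accumulation ratio R = 1/(1 − f) = 1/0.75 = 4/3.
Single-dose peak C₀ = D/Vd = 1120/70 = 16 mcg/mL.
Steady-state peak Cmax,ss = C₀·R = 16 × 4/3 ≈ 21.333 mcg/mL.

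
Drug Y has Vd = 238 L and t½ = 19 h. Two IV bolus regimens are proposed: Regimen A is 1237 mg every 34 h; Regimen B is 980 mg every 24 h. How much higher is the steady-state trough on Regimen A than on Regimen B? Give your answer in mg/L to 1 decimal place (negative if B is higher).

Regimen A: f = (1/2)^(34/19) ≈ 0.2893; Cmin,ss = (1237/238)·f/(1−f) ≈ 2.116 mg/L.
Regimen B: f = (1/2)^(24/19) ≈ 0.4166; Cmin,ss = (980/238)·f/(1−f) ≈ 2.940 mg/L.
Difference ≈ 2.116 − 2.940 ≈ -0.824 mg/L.

-0.8 mg/L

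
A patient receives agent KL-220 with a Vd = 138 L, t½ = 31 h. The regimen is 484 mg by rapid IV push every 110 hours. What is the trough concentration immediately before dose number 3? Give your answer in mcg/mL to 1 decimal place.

f = (1/2)^(τ/t½) = (1/2)^(110/31) ≈ 0.0855.
C₀ = D/Vd = 484/138 ≈ 3.507 mcg/mL.
Before the 3rd dose, 2 doses have been given. Superposition: Cmin = C₀·(f + f²).
≈ 3.507 × (0.0855 + 0.0073) ≈ 3.507 × 0.0928 ≈ 0.325 mcg/mL.

0.3 mcg/mL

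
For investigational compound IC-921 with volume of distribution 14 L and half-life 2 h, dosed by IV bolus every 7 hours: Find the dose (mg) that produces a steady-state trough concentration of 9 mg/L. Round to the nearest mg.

τ/t½ = 7/2 ≈ 3.5, so f = (1/2)^(7/2) ≈ 0.088388.
Cmin,ss = (D/Vd)·f/(1−f), so D = Cmin,ss·Vd·(1−f)/f.
D = 9 × 14 × (1−f)/f ≈ 9 × 14 × 10.31375 ≈ 1299.53 mg.

1300 mg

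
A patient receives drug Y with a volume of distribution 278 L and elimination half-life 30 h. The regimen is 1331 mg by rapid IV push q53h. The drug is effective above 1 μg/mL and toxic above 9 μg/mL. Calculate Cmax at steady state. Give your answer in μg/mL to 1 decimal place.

6.8 μg/mL

Over one 53-h interval, 53/30 ≈ 1.7667 half-lives elapse, leaving f ≈ 0.2939 of each dose.
At steady state, accumulation factor R = 1/(1 − e^(−kτ)) ≈ 1.4162.
Single-dose peak C₀ = D/Vd = 1331/278 ≈ 4.788 μg/mL.
Cmax,ss = C₀/(1 − f) ≈ 4.788/0.7061 ≈ 6.781 μg/mL.
Peak 6.8 μg/mL vs MTC 9 μg/mL: below toxic threshold.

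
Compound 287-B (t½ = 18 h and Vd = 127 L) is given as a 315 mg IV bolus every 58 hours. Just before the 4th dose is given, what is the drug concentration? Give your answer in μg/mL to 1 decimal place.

0.3 μg/mL

f = (1/2)^(τ/t½) = (1/2)^(58/18) ≈ 0.1072.
C₀ = D/Vd = 315/127 ≈ 2.480 μg/mL.
Before the 4th dose, 3 doses have been given. Superposition: Cmin = C₀·(f + f² + … + f^3).
≈ 2.480 × (0.1072 + 0.0115 + 0.0012) ≈ 2.480 × 0.1199 ≈ 0.297 μg/mL.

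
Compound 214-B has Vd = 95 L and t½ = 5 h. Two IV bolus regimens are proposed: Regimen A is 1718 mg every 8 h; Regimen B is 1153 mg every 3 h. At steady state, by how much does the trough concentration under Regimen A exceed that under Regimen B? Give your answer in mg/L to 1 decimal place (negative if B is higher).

-14.6 mg/L

Regimen A: f = (1/2)^(8/5) ≈ 0.3299; Cmin,ss = (1718/95)·f/(1−f) ≈ 8.903 mg/L.
Regimen B: f = (1/2)^(3/5) ≈ 0.6598; Cmin,ss = (1153/95)·f/(1−f) ≈ 23.539 mg/L.
Difference ≈ 8.903 − 23.539 ≈ -14.636 mg/L.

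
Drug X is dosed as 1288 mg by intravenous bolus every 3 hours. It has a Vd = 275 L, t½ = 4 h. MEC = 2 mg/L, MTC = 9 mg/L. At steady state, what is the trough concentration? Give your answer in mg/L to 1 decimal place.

k = ln2/t½ = ln2/4 ≈ 0.173287 h⁻¹; fraction remaining f = e^(−kτ) = e^(−0.173287×3) ≈ 0.5946.
Each bolus raises the concentration by D/Vd = 1288/275 ≈ 4.684 mg/L.
Steady-state trough Cmin,ss = C₀·f/(1−f) ≈ 4.684 × 0.5946/0.4054 ≈ 6.870 mg/L.
Trough 6.9 mg/L vs MEC 2 mg/L: adequate.

6.9 mg/L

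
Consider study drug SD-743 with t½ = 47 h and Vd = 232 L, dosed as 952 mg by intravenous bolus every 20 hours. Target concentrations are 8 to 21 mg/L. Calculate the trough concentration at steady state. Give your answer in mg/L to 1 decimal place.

12.0 mg/L

Over one 20-h interval, 20/47 ≈ 0.42553 half-lives elapse, leaving f ≈ 0.7446 of each dose.
Accumulation ratio R = 1/(1 − f) ≈ 1/0.2554 ≈ 3.9154.
Each bolus raises the concentration by D/Vd = 952/232 ≈ 4.103 mg/L.
Steady-state peak Cmax,ss = C₀·R ≈ 4.103 × 3.9154 ≈ 16.065 mg/L.
Steady-state trough Cmin,ss = Cmax,ss·f ≈ 16.065 × 0.7446 ≈ 11.962 mg/L.
Trough 12.0 mg/L vs MEC 8 mg/L: adequate.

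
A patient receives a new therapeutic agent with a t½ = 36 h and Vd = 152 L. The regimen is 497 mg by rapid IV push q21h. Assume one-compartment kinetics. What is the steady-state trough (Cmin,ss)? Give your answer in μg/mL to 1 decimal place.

τ/t½ = 21/36 ≈ 0.58333, so fraction remaining f = (1/2)^(21/36) ≈ 0.6674.
Accumulation ratio R = 1/(1 − f) ≈ 1/0.3326 ≈ 3.0066.
Each bolus raises the concentration by D/Vd = 497/152 ≈ 3.270 μg/mL.
Steady-state peak Cmax,ss = C₀·R ≈ 3.270 × 3.0066 ≈ 9.832 μg/mL.
Steady-state trough Cmin,ss = Cmax,ss·f ≈ 9.832 × 0.6674 ≈ 6.562 μg/mL.

6.6 μg/mL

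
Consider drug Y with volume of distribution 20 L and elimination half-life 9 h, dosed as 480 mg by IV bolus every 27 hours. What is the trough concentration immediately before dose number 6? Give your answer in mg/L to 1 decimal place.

3.4 mg/L

f = (1/2)^(τ/t½) = (1/2)^(27/9) ≈ 0.1250.
C₀ = D/Vd = 480/20 ≈ 24.000 mg/L.
Before the 6th dose, 5 doses have been given. Superposition: Cmin = C₀·(f + f² + … + f^5).
≈ 24.000 × (0.1250 + 0.0156 + 0.0020 + 0.0002 + 0.0000) ≈ 24.000 × 0.1428 ≈ 3.427 mg/L.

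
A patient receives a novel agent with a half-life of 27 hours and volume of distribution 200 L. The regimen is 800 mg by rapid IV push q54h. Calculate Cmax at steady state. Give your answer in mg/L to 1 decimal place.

5.3 mg/L

The dosing interval is 2 half-lives, so f = 2^(−2) = 0.25.
Accumulation ratio R = 1/(1 − f) = 1/0.75 = 4/3.
Single-dose peak C₀ = D/Vd = 800/200 = 4 mg/L.
Steady-state peak Cmax,ss = C₀·R = 4 × 4/3 ≈ 5.333 mg/L.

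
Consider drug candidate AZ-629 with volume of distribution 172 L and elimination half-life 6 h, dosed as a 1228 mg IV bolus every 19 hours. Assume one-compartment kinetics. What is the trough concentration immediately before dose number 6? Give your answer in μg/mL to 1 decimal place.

f = (1/2)^(τ/t½) = (1/2)^(19/6) ≈ 0.1114.
C₀ = D/Vd = 1228/172 ≈ 7.140 μg/mL.
Before the 6th dose, 5 doses have been given. Superposition: Cmin = C₀·(f + f² + … + f^5).
≈ 7.140 × (0.1114 + 0.0124 + 0.0014 + 0.0002 + 0.0000) ≈ 7.140 × 0.1254 ≈ 0.895 μg/mL.

0.9 μg/mL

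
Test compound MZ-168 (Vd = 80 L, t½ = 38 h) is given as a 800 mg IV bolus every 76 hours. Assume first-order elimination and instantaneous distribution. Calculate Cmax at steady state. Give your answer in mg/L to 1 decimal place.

τ = 76 h = 2 half-lives, so f = (1/2)^2 = 0.25.
At steady state, R = 1/(1 − 0.25) = 4/3.
Single-dose peak C₀ = D/Vd = 800/80 = 10 mg/L.
Steady-state peak Cmax,ss = C₀·R = 10 × 4/3 ≈ 13.333 mg/L.

13.3 mg/L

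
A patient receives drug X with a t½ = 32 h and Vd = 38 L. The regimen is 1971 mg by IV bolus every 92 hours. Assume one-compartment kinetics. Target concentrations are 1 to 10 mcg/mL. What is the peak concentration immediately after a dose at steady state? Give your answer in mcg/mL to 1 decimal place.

60.1 mcg/mL

Over one 92-h interval, 92/32 ≈ 2.875 half-lives elapse, leaving f ≈ 0.1363 of each dose.
At steady state, accumulation factor R = 1/(1 − e^(−kτ)) ≈ 1.1578.
Single-dose peak C₀ = D/Vd = 1971/38 ≈ 51.868 mcg/mL.
Steady-state peak Cmax,ss = C₀·R ≈ 51.868 × 1.1578 ≈ 60.053 mcg/mL.
Peak 60.1 mcg/mL vs MTC 10 mcg/mL: exceeds toxic threshold.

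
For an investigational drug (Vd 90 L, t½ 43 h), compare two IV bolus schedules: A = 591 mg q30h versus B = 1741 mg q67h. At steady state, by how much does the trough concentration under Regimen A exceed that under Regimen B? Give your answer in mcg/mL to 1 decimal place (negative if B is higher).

0.6 mcg/mL

Regimen A: f = (1/2)^(30/43) ≈ 0.6166; Cmin,ss = (591/90)·f/(1−f) ≈ 10.561 mcg/mL.
Regimen B: f = (1/2)^(67/43) ≈ 0.3396; Cmin,ss = (1741/90)·f/(1−f) ≈ 9.948 mcg/mL.
Difference ≈ 10.561 − 9.948 ≈ 0.613 mcg/mL.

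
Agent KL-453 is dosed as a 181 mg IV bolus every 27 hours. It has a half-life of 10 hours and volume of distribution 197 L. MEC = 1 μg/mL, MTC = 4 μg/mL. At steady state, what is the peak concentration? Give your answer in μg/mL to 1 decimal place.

τ/t½ = 27/10 ≈ 2.7, so fraction remaining f = (1/2)^(27/10) ≈ 0.1539.
Accumulation ratio R = 1/(1 − f) ≈ 1/0.8461 ≈ 1.1819.
Each bolus raises the concentration by D/Vd = 181/197 ≈ 0.919 μg/mL.
Steady-state peak Cmax,ss = C₀·R ≈ 0.919 × 1.1819 ≈ 1.086 μg/mL.
Peak 1.1 μg/mL vs MTC 4 μg/mL: below toxic threshold.

1.1 μg/mL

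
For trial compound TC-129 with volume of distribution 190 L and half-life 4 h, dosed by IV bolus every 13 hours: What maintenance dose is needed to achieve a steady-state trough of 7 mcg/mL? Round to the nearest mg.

11323 mg

τ/t½ = 13/4 ≈ 3.25, so f = (1/2)^(13/4) ≈ 0.105112.
Cmin,ss = (D/Vd)·f/(1−f), so D = Cmin,ss·Vd·(1−f)/f.
D = 7 × 190 × (1−f)/f ≈ 7 × 190 × 8.51366 ≈ 11323.17 mg.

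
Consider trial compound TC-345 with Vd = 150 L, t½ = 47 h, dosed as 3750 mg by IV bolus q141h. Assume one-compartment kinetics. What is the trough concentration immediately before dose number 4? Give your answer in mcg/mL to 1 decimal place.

3.6 mcg/mL

f = (1/2)^(τ/t½) = (1/2)^(141/47) ≈ 0.1250.
C₀ = D/Vd = 3750/150 ≈ 25.000 mcg/mL.
Before the 4th dose, 3 doses have been given. Superposition: Cmin = C₀·(f + f² + … + f^3).
≈ 25.000 × (0.1250 + 0.0156 + 0.0020) ≈ 25.000 × 0.1426 ≈ 3.565 mcg/mL.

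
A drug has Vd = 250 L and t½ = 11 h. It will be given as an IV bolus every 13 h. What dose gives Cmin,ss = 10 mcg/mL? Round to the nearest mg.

τ/t½ = 13/11 ≈ 1.1818, so f = (1/2)^(13/11) ≈ 0.440796.
Cmin,ss = (D/Vd)·f/(1−f), so D = Cmin,ss·Vd·(1−f)/f.
D = 10 × 250 × (1−f)/f ≈ 10 × 250 × 1.26862 ≈ 3171.55 mg.

3172 mg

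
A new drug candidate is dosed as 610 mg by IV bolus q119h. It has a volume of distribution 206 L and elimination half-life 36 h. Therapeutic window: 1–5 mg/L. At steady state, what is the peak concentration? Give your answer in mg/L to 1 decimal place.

3.3 mg/L

Over one 119-h interval, 119/36 ≈ 3.3056 half-lives elapse, leaving f ≈ 0.1011 of each dose.
At steady state, accumulation factor R = 1/(1 − e^(−kτ)) ≈ 1.1125.
Single-dose peak C₀ = D/Vd = 610/206 ≈ 2.961 mg/L.
Steady-state peak Cmax,ss = C₀·R ≈ 2.961 × 1.1125 ≈ 3.294 mg/L.
Peak 3.3 mg/L vs MTC 5 mg/L: below toxic threshold.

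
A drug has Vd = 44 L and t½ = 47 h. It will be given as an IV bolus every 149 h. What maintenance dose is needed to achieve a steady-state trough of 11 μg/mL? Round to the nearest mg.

3873 mg

τ/t½ = 149/47 ≈ 3.1702, so f = (1/2)^(149/47) ≈ 0.111089.
Cmin,ss = (D/Vd)·f/(1−f), so D = Cmin,ss·Vd·(1−f)/f.
D = 11 × 44 × (1−f)/f ≈ 11 × 44 × 8.00179 ≈ 3872.87 mg.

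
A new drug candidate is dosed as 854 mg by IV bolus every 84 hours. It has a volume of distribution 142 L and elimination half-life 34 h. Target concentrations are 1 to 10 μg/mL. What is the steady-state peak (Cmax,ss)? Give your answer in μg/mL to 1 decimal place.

7.3 μg/mL

k = ln2/t½ = ln2/34 ≈ 0.020387 h⁻¹; fraction remaining f = e^(−kτ) = e^(−0.020387×84) ≈ 0.1804.
Accumulation ratio R = 1/(1 − f) ≈ 1/0.8196 ≈ 1.2201.
Each bolus raises the concentration by D/Vd = 854/142 ≈ 6.014 μg/mL.
Steady-state peak Cmax,ss = C₀·R ≈ 6.014 × 1.2201 ≈ 7.338 μg/mL.
Peak 7.3 μg/mL vs MTC 10 μg/mL: below toxic threshold.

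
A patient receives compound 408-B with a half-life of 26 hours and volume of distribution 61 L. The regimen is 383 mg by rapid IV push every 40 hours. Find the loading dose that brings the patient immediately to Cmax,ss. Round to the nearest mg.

584 mg

f = (1/2)^(40/26) ≈ 0.344252; accumulation ratio R = 1/(1−f) ≈ 1.52498.
Loading dose to hit Cmax,ss on first dose: D_load = D_maint·R ≈ 383 × 1.52498 ≈ 584.07 mg.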